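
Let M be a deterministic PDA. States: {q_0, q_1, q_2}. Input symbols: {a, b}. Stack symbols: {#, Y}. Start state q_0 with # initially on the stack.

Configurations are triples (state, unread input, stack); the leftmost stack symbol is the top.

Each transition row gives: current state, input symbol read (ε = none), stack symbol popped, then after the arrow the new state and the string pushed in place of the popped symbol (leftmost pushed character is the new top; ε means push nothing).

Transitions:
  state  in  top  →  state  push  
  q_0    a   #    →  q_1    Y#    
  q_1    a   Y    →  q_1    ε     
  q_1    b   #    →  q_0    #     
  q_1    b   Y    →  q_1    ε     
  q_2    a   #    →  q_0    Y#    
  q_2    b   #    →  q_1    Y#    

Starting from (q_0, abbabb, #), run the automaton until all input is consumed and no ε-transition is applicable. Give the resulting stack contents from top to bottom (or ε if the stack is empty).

(q_0, abbabb, #) ⊢ (q_1, bbabb, Y#) ⊢ (q_1, babb, #) ⊢ (q_0, abb, #) ⊢ (q_1, bb, Y#) ⊢ (q_1, b, #) ⊢ (q_0, ε, #)
All input consumed in state q_0 with stack #.

#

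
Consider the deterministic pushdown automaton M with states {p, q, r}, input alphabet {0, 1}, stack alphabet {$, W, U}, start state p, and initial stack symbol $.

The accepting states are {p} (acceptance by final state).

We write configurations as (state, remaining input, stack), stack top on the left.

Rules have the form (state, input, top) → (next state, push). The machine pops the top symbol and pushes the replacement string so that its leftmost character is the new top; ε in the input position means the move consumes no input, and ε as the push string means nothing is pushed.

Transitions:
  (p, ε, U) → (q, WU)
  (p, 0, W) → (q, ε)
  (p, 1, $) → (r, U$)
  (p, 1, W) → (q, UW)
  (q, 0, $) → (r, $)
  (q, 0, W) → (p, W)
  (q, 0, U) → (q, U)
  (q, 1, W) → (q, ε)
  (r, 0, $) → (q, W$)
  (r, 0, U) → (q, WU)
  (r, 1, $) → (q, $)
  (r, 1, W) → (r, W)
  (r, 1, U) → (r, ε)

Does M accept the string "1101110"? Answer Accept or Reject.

(p, 1101110, $) ⊢ (r, 101110, U$) ⊢ (r, 01110, $) ⊢ (q, 1110, W$) ⊢ (q, 110, $)
No transition applies at (q, 110, $); input not fully consumed.

Reject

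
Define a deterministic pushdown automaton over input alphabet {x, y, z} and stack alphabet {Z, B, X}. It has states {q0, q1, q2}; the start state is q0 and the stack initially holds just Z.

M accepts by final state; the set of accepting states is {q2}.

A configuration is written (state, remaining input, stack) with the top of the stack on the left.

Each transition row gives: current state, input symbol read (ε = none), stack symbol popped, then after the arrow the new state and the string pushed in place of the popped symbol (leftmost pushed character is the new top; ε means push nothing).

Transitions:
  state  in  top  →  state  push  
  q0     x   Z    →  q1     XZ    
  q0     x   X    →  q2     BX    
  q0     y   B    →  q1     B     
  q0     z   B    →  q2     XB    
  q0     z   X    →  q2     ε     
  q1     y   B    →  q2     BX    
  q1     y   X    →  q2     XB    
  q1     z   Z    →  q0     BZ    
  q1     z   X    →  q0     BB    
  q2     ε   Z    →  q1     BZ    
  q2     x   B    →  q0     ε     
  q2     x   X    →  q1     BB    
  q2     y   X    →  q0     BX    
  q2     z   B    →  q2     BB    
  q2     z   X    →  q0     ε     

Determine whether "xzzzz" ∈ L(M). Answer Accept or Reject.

(q0, xzzzz, Z)
  read x, top Z: go to q1, push XZ → (q1, zzzz, XZ)
  read z, top X: go to q0, push BB → (q0, zzz, BBZ)
  read z, top B: go to q2, push XB → (q2, zz, XBBZ)
  read z, top X: go to q0, push ε → (q0, z, BBZ)
  read z, top B: go to q2, push XB → (q2, ε, XBBZ)
All input consumed; state q2 ∈ F.

Accept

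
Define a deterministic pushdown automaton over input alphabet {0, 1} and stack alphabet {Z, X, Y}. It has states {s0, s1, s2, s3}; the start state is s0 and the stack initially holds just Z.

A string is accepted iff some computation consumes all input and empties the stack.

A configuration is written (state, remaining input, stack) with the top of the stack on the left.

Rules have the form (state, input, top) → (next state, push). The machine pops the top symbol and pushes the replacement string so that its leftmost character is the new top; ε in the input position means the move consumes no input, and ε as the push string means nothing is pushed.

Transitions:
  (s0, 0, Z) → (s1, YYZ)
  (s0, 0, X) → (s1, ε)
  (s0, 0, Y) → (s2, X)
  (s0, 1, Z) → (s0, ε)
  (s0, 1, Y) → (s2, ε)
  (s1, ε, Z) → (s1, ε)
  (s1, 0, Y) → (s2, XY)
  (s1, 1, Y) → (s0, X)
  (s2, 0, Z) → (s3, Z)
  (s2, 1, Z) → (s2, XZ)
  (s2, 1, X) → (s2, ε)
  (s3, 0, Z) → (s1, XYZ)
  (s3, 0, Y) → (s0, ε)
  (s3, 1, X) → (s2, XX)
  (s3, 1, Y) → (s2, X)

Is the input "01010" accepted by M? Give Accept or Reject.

(s0, 01010, Z)
  read 0, top Z: go to s1, push YYZ → (s1, 1010, YYZ)
  read 1, top Y: go to s0, push X → (s0, 010, XYZ)
  read 0, top X: go to s1, push ε → (s1, 10, YZ)
  read 1, top Y: go to s0, push X → (s0, 0, XZ)
  read 0, top X: go to s1, push ε → (s1, ε, Z)
  ε-move, top Z: go to s1, push ε → (s1, ε, ε)
All input consumed and the stack is empty.

Accept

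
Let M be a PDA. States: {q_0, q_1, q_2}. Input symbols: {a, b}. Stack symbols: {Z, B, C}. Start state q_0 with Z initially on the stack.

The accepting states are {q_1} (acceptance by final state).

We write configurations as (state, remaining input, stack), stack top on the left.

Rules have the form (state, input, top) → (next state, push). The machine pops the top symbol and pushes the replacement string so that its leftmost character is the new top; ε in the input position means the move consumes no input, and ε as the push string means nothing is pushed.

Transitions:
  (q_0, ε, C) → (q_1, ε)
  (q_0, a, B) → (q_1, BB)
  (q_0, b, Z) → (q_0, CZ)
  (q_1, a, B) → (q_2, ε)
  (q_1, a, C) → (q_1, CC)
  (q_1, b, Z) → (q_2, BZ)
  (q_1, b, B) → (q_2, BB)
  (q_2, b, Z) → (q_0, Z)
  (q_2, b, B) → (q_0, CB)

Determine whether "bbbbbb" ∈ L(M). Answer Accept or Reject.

No computation consumes all input and reaches a final state.

Reject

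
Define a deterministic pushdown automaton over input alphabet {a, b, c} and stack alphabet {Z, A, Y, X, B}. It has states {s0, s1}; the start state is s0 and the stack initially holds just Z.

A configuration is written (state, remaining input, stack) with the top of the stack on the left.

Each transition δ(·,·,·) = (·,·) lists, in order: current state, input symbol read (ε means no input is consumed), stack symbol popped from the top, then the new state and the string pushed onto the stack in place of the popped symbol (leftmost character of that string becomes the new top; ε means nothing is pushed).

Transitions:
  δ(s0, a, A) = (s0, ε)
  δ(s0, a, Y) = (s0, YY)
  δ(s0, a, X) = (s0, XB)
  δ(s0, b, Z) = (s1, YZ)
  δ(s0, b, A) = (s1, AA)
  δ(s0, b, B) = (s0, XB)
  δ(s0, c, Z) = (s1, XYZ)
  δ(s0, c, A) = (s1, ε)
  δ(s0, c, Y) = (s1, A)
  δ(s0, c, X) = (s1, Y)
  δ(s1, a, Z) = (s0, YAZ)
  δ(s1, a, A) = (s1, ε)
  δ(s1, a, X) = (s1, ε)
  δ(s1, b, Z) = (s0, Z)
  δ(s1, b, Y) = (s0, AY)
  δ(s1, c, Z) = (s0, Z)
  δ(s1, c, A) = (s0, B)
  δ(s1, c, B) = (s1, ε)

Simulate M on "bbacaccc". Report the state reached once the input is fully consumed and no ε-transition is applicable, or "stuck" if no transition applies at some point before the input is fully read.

(s0, bbacaccc, Z)
  read b, top Z: go to s1, push YZ → (s1, bacaccc, YZ)
  read b, top Y: go to s0, push AY → (s0, acaccc, AYZ)
  read a, top A: go to s0, push ε → (s0, caccc, YZ)
  read c, top Y: go to s1, push A → (s1, accc, AZ)
  read a, top A: go to s1, push ε → (s1, ccc, Z)
  read c, top Z: go to s0, push Z → (s0, cc, Z)
  read c, top Z: go to s1, push XYZ → (s1, c, XYZ)
No transition for (s1, c, top X); M blocks with input c remaining.

stuck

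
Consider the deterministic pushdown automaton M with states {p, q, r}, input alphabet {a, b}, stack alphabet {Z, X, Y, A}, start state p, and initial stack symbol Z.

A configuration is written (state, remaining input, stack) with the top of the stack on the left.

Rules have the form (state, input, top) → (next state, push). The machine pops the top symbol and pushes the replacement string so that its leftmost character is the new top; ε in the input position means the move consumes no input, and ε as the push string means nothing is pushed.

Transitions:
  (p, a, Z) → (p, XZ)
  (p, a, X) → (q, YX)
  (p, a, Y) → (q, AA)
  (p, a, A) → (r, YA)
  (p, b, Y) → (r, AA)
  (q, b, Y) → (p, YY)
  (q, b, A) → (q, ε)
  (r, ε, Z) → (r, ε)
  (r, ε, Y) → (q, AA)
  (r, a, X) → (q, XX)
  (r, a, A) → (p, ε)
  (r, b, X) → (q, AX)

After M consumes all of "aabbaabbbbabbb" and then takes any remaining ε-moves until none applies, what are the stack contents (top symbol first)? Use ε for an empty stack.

(p, aabbaabbbbabbb, Z) ⊢ (p, abbaabbbbabbb, XZ) ⊢ (q, bbaabbbbabbb, YXZ) ⊢ (p, baabbbbabbb, YYXZ) ⊢ (r, aabbbbabbb, AAYXZ) ⊢ (p, abbbbabbb, AYXZ) ⊢ (r, bbbbabbb, YAYXZ) ⊢ (q, bbbbabbb, AAAYXZ) ⊢ (q, bbbabbb, AAYXZ) ⊢ (q, bbabbb, AYXZ) ⊢ (q, babbb, YXZ) ⊢ (p, abbb, YYXZ) ⊢ (q, bbb, AAYXZ) ⊢ (q, bb, AYXZ) ⊢ (q, b, YXZ) ⊢ (p, ε, YYXZ)
All input consumed in state p with stack YYXZ.

YYXZ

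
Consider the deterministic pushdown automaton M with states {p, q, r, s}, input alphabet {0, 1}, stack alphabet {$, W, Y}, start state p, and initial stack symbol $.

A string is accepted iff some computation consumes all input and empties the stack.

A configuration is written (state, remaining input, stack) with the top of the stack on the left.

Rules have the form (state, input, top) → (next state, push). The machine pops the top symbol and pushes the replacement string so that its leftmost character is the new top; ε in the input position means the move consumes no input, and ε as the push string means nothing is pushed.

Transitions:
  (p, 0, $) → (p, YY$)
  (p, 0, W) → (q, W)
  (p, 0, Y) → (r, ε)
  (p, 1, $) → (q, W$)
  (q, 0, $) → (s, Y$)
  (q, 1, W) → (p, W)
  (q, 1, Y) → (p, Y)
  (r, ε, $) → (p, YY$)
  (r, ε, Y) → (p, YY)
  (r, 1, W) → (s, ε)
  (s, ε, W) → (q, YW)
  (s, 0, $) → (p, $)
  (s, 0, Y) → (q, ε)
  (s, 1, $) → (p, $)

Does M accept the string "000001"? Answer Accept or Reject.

Reject

(p, 000001, $) ⊢ (p, 00001, YY$) ⊢ (r, 0001, Y$) ⊢ (p, 0001, YY$) ⊢ (r, 001, Y$) ⊢ (p, 001, YY$) ⊢ (r, 01, Y$) ⊢ (p, 01, YY$) ⊢ (r, 1, Y$) ⊢ (p, 1, YY$)
No transition applies at (p, 1, YY$); input not fully consumed.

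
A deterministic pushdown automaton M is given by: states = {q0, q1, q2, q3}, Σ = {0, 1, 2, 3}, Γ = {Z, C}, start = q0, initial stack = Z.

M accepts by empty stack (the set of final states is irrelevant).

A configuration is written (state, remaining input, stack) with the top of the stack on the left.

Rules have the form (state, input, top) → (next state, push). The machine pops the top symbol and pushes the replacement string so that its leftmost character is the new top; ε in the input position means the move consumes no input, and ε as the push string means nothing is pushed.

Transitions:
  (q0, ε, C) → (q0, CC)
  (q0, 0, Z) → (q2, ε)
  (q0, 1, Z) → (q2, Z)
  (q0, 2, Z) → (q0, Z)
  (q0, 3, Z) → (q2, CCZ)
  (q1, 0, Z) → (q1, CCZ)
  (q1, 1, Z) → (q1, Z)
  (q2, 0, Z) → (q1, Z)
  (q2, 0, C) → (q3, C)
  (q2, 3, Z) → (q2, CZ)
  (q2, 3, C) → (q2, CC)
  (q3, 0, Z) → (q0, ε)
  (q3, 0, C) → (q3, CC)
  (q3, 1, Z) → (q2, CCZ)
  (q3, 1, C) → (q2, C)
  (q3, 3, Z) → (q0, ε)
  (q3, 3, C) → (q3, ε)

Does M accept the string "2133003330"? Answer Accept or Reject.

(q0, 2133003330, Z) ⊢ (q0, 133003330, Z) ⊢ (q2, 33003330, Z) ⊢ (q2, 3003330, CZ) ⊢ (q2, 003330, CCZ) ⊢ (q3, 03330, CCZ) ⊢ (q3, 3330, CCCZ) ⊢ (q3, 330, CCZ) ⊢ (q3, 30, CZ) ⊢ (q3, 0, Z) ⊢ (q0, ε, ε)
All input consumed and the stack is empty.

Accept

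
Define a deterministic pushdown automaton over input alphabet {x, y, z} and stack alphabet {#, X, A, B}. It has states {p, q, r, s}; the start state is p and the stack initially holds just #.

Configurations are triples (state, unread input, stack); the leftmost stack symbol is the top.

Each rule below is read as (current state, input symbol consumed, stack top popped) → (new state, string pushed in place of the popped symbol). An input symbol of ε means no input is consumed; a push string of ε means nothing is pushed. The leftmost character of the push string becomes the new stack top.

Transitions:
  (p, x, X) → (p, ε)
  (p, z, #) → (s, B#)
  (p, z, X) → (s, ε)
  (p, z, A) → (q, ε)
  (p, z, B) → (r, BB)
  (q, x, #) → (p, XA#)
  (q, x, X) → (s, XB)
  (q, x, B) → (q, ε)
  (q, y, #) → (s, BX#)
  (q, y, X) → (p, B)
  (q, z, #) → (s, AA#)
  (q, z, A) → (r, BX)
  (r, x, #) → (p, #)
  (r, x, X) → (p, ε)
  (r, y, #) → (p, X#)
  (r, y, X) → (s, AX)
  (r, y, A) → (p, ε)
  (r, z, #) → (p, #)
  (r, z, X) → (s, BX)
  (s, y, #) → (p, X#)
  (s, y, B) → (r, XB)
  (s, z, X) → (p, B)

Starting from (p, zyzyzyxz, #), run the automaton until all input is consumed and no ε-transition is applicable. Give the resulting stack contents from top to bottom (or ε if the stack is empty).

(p, zyzyzyxz, #)
  read z, top #: go to s, push B# → (s, yzyzyxz, B#)
  read y, top B: go to r, push XB → (r, zyzyxz, XB#)
  read z, top X: go to s, push BX → (s, yzyxz, BXB#)
  read y, top B: go to r, push XB → (r, zyxz, XBXB#)
  read z, top X: go to s, push BX → (s, yxz, BXBXB#)
  read y, top B: go to r, push XB → (r, xz, XBXBXB#)
  read x, top X: go to p, push ε → (p, z, BXBXB#)
  read z, top B: go to r, push BB → (r, ε, BBXBXB#)
All input consumed in state r with stack BBXBXB#.

BBXBXB#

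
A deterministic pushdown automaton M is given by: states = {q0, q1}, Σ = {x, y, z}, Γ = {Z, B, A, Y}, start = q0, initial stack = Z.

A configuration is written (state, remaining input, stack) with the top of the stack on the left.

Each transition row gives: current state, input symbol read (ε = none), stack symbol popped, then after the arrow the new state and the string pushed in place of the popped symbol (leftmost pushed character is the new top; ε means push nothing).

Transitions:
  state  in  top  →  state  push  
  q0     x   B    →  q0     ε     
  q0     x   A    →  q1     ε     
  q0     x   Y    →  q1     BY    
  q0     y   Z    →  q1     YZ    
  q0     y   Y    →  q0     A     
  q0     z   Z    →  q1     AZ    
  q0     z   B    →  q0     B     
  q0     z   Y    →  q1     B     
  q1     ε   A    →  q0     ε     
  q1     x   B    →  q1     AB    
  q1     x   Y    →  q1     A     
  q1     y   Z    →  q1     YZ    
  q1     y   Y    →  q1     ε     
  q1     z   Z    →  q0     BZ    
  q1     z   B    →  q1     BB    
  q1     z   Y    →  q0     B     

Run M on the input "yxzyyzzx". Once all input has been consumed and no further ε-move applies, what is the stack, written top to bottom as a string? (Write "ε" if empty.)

(q0, yxzyyzzx, Z) ⊢ (q1, xzyyzzx, YZ) ⊢ (q1, zyyzzx, AZ) ⊢ (q0, zyyzzx, Z) ⊢ (q1, yyzzx, AZ) ⊢ (q0, yyzzx, Z) ⊢ (q1, yzzx, YZ) ⊢ (q1, zzx, Z) ⊢ (q0, zx, BZ) ⊢ (q0, x, BZ) ⊢ (q0, ε, Z)
All input consumed in state q0 with stack Z.

Z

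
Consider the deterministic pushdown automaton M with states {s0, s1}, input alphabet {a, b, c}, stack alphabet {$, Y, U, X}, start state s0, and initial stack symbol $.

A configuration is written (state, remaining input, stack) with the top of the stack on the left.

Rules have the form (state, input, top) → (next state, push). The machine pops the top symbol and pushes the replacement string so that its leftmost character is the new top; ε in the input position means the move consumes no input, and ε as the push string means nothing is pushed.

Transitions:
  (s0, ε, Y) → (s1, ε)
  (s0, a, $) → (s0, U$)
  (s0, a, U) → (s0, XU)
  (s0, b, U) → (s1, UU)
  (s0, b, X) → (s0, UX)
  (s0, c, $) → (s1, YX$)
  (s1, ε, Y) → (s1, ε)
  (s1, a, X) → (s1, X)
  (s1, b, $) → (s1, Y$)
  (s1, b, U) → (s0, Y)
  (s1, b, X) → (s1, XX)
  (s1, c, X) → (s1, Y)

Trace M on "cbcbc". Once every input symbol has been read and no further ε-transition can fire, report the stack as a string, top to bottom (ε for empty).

X$

(s0, cbcbc, $) ⊢ (s1, bcbc, YX$) ⊢ (s1, bcbc, X$) ⊢ (s1, cbc, XX$) ⊢ (s1, bc, YX$) ⊢ (s1, bc, X$) ⊢ (s1, c, XX$) ⊢ (s1, ε, YX$) ⊢ (s1, ε, X$)
All input consumed in state s1 with stack X$.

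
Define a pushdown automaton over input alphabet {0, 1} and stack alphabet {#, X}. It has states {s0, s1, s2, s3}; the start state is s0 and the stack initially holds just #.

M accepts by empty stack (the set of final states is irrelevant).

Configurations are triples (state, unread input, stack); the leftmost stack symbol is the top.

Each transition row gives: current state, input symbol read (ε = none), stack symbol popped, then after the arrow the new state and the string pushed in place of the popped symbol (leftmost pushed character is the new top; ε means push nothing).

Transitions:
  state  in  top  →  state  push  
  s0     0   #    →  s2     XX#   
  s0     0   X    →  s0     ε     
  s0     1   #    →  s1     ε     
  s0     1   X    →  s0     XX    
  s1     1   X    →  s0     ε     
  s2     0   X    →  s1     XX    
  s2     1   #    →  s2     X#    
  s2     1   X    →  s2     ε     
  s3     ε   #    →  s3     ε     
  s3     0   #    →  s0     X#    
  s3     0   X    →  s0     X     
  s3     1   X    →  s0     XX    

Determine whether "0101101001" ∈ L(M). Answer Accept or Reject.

Accept

One accepting computation: (s0, 0101101001, #) ⊢ (s2, 101101001, XX#) ⊢ (s2, 01101001, X#) ⊢ (s1, 1101001, XX#) ⊢ (s0, 101001, X#) ⊢ (s0, 01001, XX#) ⊢ (s0, 1001, X#) ⊢ (s0, 001, XX#) ⊢ (s0, 01, X#) ⊢ (s0, 1, #) ⊢ (s1, ε, ε)
All input consumed and the stack is empty.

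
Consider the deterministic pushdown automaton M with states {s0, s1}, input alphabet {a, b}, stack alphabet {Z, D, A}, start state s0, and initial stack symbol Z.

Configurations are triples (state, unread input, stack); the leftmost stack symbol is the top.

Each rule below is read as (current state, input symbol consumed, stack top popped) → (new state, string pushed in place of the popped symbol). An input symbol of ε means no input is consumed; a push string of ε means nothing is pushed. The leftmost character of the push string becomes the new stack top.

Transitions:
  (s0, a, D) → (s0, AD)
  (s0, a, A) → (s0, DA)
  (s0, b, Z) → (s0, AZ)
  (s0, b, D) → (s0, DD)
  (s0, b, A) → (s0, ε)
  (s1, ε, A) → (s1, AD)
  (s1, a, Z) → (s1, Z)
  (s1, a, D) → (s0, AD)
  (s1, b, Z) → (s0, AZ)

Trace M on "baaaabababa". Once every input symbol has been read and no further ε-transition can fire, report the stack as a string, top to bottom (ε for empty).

ADADAZ

(s0, baaaabababa, Z) ⊢ (s0, aaaabababa, AZ) ⊢ (s0, aaabababa, DAZ) ⊢ (s0, aabababa, ADAZ) ⊢ (s0, abababa, DADAZ) ⊢ (s0, bababa, ADADAZ) ⊢ (s0, ababa, DADAZ) ⊢ (s0, baba, ADADAZ) ⊢ (s0, aba, DADAZ) ⊢ (s0, ba, ADADAZ) ⊢ (s0, a, DADAZ) ⊢ (s0, ε, ADADAZ)
All input consumed in state s0 with stack ADADAZ.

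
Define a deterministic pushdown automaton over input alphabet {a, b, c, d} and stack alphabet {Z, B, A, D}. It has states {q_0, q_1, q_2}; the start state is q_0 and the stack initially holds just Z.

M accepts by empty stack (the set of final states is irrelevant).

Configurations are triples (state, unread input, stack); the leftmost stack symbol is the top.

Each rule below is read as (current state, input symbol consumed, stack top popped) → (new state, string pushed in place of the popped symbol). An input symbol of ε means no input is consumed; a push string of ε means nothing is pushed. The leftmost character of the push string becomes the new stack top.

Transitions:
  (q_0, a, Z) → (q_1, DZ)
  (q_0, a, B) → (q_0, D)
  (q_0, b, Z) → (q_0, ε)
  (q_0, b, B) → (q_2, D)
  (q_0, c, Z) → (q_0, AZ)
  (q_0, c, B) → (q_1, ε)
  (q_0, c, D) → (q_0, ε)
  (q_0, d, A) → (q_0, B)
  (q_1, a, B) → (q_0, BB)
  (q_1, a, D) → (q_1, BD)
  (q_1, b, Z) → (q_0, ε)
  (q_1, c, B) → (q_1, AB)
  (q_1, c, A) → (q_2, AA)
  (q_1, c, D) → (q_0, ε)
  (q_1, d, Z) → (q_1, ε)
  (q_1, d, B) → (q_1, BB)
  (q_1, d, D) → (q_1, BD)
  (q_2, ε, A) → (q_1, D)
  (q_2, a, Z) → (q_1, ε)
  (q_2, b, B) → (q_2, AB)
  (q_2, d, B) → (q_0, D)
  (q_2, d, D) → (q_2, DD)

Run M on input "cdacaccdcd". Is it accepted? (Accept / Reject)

Accept

(q_0, cdacaccdcd, Z) ⊢ (q_0, dacaccdcd, AZ) ⊢ (q_0, acaccdcd, BZ) ⊢ (q_0, caccdcd, DZ) ⊢ (q_0, accdcd, Z) ⊢ (q_1, ccdcd, DZ) ⊢ (q_0, cdcd, Z) ⊢ (q_0, dcd, AZ) ⊢ (q_0, cd, BZ) ⊢ (q_1, d, Z) ⊢ (q_1, ε, ε)
All input consumed and the stack is empty.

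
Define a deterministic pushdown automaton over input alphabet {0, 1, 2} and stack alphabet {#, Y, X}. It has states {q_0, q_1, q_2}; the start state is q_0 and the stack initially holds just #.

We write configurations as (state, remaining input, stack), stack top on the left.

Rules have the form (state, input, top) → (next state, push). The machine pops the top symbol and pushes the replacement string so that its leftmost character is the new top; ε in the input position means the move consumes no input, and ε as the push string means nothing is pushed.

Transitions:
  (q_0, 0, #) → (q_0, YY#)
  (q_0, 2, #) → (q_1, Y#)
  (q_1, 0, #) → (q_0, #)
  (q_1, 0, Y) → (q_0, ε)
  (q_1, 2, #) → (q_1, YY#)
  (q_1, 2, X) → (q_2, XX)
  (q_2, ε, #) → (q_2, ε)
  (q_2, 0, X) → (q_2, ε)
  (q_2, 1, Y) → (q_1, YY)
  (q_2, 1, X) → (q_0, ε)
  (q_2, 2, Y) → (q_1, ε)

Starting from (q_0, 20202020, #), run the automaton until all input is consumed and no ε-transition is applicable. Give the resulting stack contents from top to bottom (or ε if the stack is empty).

#

(q_0, 20202020, #)
  read 2, top #: go to q_1, push Y# → (q_1, 0202020, Y#)
  read 0, top Y: go to q_0, push ε → (q_0, 202020, #)
  read 2, top #: go to q_1, push Y# → (q_1, 02020, Y#)
  read 0, top Y: go to q_0, push ε → (q_0, 2020, #)
  read 2, top #: go to q_1, push Y# → (q_1, 020, Y#)
  read 0, top Y: go to q_0, push ε → (q_0, 20, #)
  read 2, top #: go to q_1, push Y# → (q_1, 0, Y#)
  read 0, top Y: go to q_0, push ε → (q_0, ε, #)
All input consumed in state q_0 with stack #.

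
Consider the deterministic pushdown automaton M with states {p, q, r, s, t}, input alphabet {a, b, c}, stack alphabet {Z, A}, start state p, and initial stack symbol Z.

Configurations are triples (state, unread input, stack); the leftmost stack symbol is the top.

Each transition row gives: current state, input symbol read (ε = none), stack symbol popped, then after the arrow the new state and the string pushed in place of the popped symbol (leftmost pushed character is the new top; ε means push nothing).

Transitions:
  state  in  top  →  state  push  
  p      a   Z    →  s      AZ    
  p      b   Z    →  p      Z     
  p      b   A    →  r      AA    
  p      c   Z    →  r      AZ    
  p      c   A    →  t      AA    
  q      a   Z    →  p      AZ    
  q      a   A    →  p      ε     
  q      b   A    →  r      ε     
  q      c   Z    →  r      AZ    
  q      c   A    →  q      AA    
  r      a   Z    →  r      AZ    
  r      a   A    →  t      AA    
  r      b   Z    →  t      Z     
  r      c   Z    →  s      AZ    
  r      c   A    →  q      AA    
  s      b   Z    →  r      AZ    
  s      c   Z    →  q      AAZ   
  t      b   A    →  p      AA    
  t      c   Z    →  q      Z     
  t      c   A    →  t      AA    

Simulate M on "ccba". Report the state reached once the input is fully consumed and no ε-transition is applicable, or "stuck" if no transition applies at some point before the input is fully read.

(p, ccba, Z)
  read c, top Z: go to r, push AZ → (r, cba, AZ)
  read c, top A: go to q, push AA → (q, ba, AAZ)
  read b, top A: go to r, push ε → (r, a, AZ)
  read a, top A: go to t, push AA → (t, ε, AAZ)
All input consumed; M is in state t.

t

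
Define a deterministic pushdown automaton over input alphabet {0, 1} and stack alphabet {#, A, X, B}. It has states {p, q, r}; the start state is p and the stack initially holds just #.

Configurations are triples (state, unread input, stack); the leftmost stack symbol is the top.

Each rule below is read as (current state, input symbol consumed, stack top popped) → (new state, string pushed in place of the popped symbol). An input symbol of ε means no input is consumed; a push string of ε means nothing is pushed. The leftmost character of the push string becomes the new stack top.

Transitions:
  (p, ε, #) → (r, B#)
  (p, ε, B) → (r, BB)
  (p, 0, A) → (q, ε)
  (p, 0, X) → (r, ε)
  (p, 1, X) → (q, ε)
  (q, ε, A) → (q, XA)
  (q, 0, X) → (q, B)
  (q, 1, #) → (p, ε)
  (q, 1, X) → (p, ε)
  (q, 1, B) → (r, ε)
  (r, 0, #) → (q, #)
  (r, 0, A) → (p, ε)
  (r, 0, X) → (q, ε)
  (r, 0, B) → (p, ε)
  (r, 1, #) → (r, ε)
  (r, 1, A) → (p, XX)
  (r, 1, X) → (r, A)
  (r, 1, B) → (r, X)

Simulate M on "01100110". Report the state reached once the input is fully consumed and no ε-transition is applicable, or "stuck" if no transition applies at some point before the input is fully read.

r

(p, 01100110, #) ⊢ (r, 01100110, B#) ⊢ (p, 1100110, #) ⊢ (r, 1100110, B#) ⊢ (r, 100110, X#) ⊢ (r, 00110, A#) ⊢ (p, 0110, #) ⊢ (r, 0110, B#) ⊢ (p, 110, #) ⊢ (r, 110, B#) ⊢ (r, 10, X#) ⊢ (r, 0, A#) ⊢ (p, ε, #) ⊢ (r, ε, B#)
All input consumed; M is in state r.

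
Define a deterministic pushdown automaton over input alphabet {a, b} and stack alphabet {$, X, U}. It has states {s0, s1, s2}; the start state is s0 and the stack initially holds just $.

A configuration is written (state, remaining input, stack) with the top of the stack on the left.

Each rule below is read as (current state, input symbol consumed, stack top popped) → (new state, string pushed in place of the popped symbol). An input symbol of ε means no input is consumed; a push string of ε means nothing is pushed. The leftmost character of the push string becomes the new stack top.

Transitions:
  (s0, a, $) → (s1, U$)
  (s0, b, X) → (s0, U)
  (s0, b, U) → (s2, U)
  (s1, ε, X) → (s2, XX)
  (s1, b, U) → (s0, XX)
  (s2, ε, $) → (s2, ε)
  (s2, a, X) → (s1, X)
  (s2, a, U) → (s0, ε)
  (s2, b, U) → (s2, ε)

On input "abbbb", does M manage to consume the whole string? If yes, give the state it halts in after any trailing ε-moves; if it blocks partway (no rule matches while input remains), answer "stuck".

(s0, abbbb, $)
  read a, top $: go to s1, push U$ → (s1, bbbb, U$)
  read b, top U: go to s0, push XX → (s0, bbb, XX$)
  read b, top X: go to s0, push U → (s0, bb, UX$)
  read b, top U: go to s2, push U → (s2, b, UX$)
  read b, top U: go to s2, push ε → (s2, ε, X$)
All input consumed; M is in state s2.

s2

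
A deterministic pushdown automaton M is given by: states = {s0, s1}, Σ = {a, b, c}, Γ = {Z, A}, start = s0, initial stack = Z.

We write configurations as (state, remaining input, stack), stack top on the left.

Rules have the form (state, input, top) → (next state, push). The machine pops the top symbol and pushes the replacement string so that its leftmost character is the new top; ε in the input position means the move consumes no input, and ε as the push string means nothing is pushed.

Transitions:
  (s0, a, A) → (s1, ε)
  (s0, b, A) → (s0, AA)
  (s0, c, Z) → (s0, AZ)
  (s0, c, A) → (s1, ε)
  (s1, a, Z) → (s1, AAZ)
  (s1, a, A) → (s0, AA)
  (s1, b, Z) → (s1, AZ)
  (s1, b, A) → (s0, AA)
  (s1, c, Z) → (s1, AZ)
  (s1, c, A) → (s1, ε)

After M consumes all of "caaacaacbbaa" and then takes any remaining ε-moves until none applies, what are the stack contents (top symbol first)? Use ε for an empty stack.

(s0, caaacaacbbaa, Z) ⊢ (s0, aaacaacbbaa, AZ) ⊢ (s1, aacaacbbaa, Z) ⊢ (s1, acaacbbaa, AAZ) ⊢ (s0, caacbbaa, AAAZ) ⊢ (s1, aacbbaa, AAZ) ⊢ (s0, acbbaa, AAAZ) ⊢ (s1, cbbaa, AAZ) ⊢ (s1, bbaa, AZ) ⊢ (s0, baa, AAZ) ⊢ (s0, aa, AAAZ) ⊢ (s1, a, AAZ) ⊢ (s0, ε, AAAZ)
All input consumed in state s0 with stack AAAZ.

AAAZ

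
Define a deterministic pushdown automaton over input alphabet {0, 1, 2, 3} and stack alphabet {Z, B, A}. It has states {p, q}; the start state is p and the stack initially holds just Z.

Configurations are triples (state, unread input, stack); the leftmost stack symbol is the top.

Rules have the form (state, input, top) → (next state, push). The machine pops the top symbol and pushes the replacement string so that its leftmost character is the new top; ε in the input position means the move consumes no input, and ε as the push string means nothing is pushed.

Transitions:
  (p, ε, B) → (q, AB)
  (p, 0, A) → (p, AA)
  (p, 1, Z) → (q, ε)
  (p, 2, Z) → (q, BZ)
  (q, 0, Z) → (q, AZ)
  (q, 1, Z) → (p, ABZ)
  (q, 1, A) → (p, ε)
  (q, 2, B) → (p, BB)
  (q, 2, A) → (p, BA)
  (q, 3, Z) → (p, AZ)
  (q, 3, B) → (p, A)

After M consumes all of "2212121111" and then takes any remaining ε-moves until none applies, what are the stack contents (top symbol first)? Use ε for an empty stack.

(p, 2212121111, Z)
  read 2, top Z: go to q, push BZ → (q, 212121111, BZ)
  read 2, top B: go to p, push BB → (p, 12121111, BBZ)
  ε-move, top B: go to q, push AB → (q, 12121111, ABBZ)
  read 1, top A: go to p, push ε → (p, 2121111, BBZ)
  ε-move, top B: go to q, push AB → (q, 2121111, ABBZ)
  read 2, top A: go to p, push BA → (p, 121111, BABBZ)
  ε-move, top B: go to q, push AB → (q, 121111, ABABBZ)
  read 1, top A: go to p, push ε → (p, 21111, BABBZ)
  ε-move, top B: go to q, push AB → (q, 21111, ABABBZ)
  read 2, top A: go to p, push BA → (p, 1111, BABABBZ)
  ε-move, top B: go to q, push AB → (q, 1111, ABABABBZ)
  read 1, top A: go to p, push ε → (p, 111, BABABBZ)
  ε-move, top B: go to q, push AB → (q, 111, ABABABBZ)
  read 1, top A: go to p, push ε → (p, 11, BABABBZ)
  ε-move, top B: go to q, push AB → (q, 11, ABABABBZ)
  read 1, top A: go to p, push ε → (p, 1, BABABBZ)
  ε-move, top B: go to q, push AB → (q, 1, ABABABBZ)
  read 1, top A: go to p, push ε → (p, ε, BABABBZ)
  ε-move, top B: go to q, push AB → (q, ε, ABABABBZ)
All input consumed in state q with stack ABABABBZ.

ABABABBZ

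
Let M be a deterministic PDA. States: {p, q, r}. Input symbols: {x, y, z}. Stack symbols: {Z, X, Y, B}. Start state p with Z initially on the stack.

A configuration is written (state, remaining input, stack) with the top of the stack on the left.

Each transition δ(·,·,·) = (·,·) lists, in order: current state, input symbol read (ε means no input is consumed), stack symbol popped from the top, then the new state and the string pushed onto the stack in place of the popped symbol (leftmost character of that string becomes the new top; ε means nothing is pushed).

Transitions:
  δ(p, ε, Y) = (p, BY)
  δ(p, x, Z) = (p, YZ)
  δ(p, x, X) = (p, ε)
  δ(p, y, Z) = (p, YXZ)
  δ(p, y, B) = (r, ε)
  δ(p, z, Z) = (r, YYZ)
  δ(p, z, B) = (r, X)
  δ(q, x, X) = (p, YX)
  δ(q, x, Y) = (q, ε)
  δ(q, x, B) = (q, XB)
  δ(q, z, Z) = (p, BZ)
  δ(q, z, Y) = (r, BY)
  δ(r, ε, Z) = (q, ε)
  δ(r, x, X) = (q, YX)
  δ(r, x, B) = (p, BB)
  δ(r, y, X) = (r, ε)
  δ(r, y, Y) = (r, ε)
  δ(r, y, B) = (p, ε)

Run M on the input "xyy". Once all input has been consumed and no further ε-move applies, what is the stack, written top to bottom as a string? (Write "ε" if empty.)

(p, xyy, Z)
  read x, top Z: go to p, push YZ → (p, yy, YZ)
  ε-move, top Y: go to p, push BY → (p, yy, BYZ)
  read y, top B: go to r, push ε → (r, y, YZ)
  read y, top Y: go to r, push ε → (r, ε, Z)
  ε-move, top Z: go to q, push ε → (q, ε, ε)
All input consumed in state q with stack ε.

ε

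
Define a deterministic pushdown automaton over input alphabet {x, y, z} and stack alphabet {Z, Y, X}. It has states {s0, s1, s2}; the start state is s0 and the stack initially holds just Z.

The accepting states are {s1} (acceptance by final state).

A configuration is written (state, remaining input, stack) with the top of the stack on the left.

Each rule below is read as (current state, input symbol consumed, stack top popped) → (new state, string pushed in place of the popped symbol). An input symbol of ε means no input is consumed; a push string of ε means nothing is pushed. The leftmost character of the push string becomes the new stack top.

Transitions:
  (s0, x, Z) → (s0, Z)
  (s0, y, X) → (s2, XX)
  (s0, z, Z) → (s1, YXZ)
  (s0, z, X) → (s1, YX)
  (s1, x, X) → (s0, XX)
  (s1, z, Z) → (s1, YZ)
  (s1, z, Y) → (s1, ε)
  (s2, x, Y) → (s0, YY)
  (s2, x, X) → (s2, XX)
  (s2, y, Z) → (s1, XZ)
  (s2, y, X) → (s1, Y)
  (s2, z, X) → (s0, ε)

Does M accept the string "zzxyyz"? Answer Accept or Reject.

Accept

(s0, zzxyyz, Z) ⊢ (s1, zxyyz, YXZ) ⊢ (s1, xyyz, XZ) ⊢ (s0, yyz, XXZ) ⊢ (s2, yz, XXXZ) ⊢ (s1, z, YXXZ) ⊢ (s1, ε, XXZ)
All input consumed; state s1 ∈ F.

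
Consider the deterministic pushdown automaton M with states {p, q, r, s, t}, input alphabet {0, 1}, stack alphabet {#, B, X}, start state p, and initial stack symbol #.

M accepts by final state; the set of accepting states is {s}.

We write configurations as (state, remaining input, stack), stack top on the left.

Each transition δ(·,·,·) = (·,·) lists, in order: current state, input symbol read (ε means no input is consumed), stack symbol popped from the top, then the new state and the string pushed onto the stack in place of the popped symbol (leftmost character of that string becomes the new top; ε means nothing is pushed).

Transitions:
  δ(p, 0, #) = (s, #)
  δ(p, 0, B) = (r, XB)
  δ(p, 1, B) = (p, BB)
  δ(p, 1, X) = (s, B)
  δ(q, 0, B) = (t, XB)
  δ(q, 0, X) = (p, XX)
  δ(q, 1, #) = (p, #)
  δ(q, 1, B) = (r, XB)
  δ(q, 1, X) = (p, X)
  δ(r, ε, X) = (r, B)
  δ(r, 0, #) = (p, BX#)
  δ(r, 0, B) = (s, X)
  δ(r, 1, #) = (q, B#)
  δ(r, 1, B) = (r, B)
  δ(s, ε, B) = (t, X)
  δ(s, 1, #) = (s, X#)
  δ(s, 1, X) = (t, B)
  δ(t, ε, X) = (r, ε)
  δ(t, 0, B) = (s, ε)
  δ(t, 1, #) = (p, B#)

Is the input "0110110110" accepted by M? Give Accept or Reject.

Accept

(p, 0110110110, #)
  read 0, top #: go to s, push # → (s, 110110110, #)
  read 1, top #: go to s, push X# → (s, 10110110, X#)
  read 1, top X: go to t, push B → (t, 0110110, B#)
  read 0, top B: go to s, push ε → (s, 110110, #)
  read 1, top #: go to s, push X# → (s, 10110, X#)
  read 1, top X: go to t, push B → (t, 0110, B#)
  read 0, top B: go to s, push ε → (s, 110, #)
  read 1, top #: go to s, push X# → (s, 10, X#)
  read 1, top X: go to t, push B → (t, 0, B#)
  read 0, top B: go to s, push ε → (s, ε, #)
All input consumed; state s ∈ F.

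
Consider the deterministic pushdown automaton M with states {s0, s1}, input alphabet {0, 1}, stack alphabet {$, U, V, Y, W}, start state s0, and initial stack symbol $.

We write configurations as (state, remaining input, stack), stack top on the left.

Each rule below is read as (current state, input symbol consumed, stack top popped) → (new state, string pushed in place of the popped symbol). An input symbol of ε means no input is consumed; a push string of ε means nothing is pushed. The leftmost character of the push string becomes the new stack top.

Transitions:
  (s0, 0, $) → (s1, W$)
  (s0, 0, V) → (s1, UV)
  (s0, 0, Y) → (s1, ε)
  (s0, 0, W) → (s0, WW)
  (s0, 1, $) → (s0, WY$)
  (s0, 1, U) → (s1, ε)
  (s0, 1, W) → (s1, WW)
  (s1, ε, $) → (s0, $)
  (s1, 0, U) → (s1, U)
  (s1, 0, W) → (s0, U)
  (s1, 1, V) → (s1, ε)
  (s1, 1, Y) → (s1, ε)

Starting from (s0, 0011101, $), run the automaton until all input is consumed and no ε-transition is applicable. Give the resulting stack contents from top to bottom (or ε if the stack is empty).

WY$

(s0, 0011101, $) ⊢ (s1, 011101, W$) ⊢ (s0, 11101, U$) ⊢ (s1, 1101, $) ⊢ (s0, 1101, $) ⊢ (s0, 101, WY$) ⊢ (s1, 01, WWY$) ⊢ (s0, 1, UWY$) ⊢ (s1, ε, WY$)
All input consumed in state s1 with stack WY$.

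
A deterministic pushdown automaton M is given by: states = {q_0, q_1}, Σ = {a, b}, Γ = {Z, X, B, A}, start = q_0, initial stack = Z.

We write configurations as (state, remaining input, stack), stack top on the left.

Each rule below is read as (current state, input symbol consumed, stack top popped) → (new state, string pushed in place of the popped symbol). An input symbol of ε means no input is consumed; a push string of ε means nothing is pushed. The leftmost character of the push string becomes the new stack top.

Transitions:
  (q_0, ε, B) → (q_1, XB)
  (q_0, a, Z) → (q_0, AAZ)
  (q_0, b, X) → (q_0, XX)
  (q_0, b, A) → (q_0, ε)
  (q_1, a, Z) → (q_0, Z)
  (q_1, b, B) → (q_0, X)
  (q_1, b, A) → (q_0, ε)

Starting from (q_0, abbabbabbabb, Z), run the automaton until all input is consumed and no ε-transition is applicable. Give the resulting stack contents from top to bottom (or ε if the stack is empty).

(q_0, abbabbabbabb, Z)
  read a, top Z: go to q_0, push AAZ → (q_0, bbabbabbabb, AAZ)
  read b, top A: go to q_0, push ε → (q_0, babbabbabb, AZ)
  read b, top A: go to q_0, push ε → (q_0, abbabbabb, Z)
  read a, top Z: go to q_0, push AAZ → (q_0, bbabbabb, AAZ)
  read b, top A: go to q_0, push ε → (q_0, babbabb, AZ)
  read b, top A: go to q_0, push ε → (q_0, abbabb, Z)
  read a, top Z: go to q_0, push AAZ → (q_0, bbabb, AAZ)
  read b, top A: go to q_0, push ε → (q_0, babb, AZ)
  read b, top A: go to q_0, push ε → (q_0, abb, Z)
  read a, top Z: go to q_0, push AAZ → (q_0, bb, AAZ)
  read b, top A: go to q_0, push ε → (q_0, b, AZ)
  read b, top A: go to q_0, push ε → (q_0, ε, Z)
All input consumed in state q_0 with stack Z.

Z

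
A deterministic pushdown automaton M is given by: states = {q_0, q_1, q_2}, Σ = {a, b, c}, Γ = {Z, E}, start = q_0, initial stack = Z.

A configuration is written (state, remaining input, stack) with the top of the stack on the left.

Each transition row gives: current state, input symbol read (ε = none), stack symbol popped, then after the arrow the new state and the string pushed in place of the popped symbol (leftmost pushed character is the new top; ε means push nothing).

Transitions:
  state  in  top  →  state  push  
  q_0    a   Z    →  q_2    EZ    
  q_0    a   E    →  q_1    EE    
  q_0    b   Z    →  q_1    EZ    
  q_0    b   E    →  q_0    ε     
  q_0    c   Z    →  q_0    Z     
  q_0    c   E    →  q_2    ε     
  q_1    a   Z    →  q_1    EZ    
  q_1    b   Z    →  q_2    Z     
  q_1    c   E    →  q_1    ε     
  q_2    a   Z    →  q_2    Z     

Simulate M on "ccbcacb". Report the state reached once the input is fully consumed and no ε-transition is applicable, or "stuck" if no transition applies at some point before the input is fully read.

(q_0, ccbcacb, Z)
  read c, top Z: go to q_0, push Z → (q_0, cbcacb, Z)
  read c, top Z: go to q_0, push Z → (q_0, bcacb, Z)
  read b, top Z: go to q_1, push EZ → (q_1, cacb, EZ)
  read c, top E: go to q_1, push ε → (q_1, acb, Z)
  read a, top Z: go to q_1, push EZ → (q_1, cb, EZ)
  read c, top E: go to q_1, push ε → (q_1, b, Z)
  read b, top Z: go to q_2, push Z → (q_2, ε, Z)
All input consumed; M is in state q_2.

q_2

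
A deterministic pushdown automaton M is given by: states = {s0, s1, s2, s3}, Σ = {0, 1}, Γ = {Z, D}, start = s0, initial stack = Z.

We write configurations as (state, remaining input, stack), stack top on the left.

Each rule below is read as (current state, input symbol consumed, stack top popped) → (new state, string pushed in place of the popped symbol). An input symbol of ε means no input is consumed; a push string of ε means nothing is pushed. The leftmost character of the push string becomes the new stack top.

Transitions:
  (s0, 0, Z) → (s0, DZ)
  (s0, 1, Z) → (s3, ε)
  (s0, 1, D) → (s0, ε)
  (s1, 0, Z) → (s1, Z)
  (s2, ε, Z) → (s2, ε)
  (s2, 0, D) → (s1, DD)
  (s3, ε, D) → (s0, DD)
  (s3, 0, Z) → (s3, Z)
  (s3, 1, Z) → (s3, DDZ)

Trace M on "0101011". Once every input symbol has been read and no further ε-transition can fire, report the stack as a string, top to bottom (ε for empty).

(s0, 0101011, Z)
  read 0, top Z: go to s0, push DZ → (s0, 101011, DZ)
  read 1, top D: go to s0, push ε → (s0, 01011, Z)
  read 0, top Z: go to s0, push DZ → (s0, 1011, DZ)
  read 1, top D: go to s0, push ε → (s0, 011, Z)
  read 0, top Z: go to s0, push DZ → (s0, 11, DZ)
  read 1, top D: go to s0, push ε → (s0, 1, Z)
  read 1, top Z: go to s3, push ε → (s3, ε, ε)
All input consumed in state s3 with stack ε.

ε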